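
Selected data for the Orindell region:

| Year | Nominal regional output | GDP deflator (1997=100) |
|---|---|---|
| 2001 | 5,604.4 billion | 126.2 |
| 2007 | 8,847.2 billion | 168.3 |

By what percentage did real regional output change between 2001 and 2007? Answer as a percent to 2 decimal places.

18.37%

Real regional output 2001 = 5604.4 / 1.262 = 4440.89.
Real regional output 2007 = 8847.2 / 1.683 = 5256.80.
Real growth = 5256.80 / 4440.89 − 1 = 0.1837.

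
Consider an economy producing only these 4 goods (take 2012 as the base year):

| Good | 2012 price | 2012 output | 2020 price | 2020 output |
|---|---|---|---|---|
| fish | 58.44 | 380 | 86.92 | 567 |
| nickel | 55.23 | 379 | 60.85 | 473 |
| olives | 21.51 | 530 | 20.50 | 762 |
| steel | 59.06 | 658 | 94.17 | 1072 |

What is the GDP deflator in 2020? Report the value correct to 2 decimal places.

Nominal GDP 2020 = 86.92·567 + 60.85·473 + 20.50·762 + 94.17·1072 = 194636.93.
Real GDP 2020 (at 2012 prices) = 58.44·567 + 55.23·473 + 21.51·762 + 59.06·1072 = 138962.21.
Deflator = Nominal/Real × 100 = 194636.93/138962.21 × 100 = 140.065.

140.06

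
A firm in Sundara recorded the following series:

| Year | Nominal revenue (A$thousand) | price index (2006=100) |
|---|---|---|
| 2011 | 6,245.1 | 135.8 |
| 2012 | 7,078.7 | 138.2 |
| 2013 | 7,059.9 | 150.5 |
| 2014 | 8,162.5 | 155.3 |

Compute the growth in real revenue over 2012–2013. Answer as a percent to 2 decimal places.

Real revenue 2012 = 7078.7/1.382 = 5122.07.
Real revenue 2013 = 7059.9/1.505 = 4690.96.
Change = 4690.96/5122.07 − 1 = -0.0842.

-8.42%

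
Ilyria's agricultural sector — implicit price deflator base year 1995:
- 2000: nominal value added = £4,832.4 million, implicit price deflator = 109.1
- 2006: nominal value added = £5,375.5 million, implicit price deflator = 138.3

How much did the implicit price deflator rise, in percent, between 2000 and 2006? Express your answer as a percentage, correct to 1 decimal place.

26.8%

Price-level change = 138.3 / 109.1 − 1 = 0.2676.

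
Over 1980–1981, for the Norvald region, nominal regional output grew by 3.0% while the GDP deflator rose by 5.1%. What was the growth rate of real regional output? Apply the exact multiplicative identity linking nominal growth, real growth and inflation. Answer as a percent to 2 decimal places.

(1 + g_nom) = (1 + g_real)(1 + π), so g_real = 1.0300 / 1.0510 − 1 = -0.01998.

-2.00%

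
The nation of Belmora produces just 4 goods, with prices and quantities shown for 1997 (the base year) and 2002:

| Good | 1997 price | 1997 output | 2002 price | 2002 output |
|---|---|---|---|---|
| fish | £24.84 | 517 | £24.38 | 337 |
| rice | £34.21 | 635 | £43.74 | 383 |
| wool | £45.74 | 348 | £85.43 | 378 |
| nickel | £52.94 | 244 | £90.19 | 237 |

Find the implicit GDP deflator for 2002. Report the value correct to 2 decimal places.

Nominal GDP 2002 = 24.38·337 + 43.74·383 + 85.43·378 + 90.19·237 = 78636.05.
Real GDP 2002 (at 1997 prices) = 24.84·337 + 34.21·383 + 45.74·378 + 52.94·237 = 51310.01.
Deflator = Nominal/Real × 100 = 78636.05/51310.01 × 100 = 153.257.

153.26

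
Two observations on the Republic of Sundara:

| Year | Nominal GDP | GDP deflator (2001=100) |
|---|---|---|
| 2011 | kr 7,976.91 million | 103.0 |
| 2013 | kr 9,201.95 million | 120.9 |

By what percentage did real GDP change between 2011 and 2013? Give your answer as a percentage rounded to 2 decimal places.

Real GDP 2011 = 7976.91 / 1.030 = 7744.57.
Real GDP 2013 = 9201.95 / 1.209 = 7611.21.
Real growth = 7611.21 / 7744.57 − 1 = -0.0172.

-1.72%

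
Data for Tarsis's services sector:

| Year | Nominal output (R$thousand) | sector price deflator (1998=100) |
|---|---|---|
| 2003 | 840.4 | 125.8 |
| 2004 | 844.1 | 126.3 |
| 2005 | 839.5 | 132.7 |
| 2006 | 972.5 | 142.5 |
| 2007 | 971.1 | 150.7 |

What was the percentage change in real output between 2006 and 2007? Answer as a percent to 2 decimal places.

Real output 2006 = 972.5/1.425 = 682.46.
Real output 2007 = 971.1/1.507 = 644.39.
Change = 644.39/682.46 − 1 = -0.0558.

-5.58%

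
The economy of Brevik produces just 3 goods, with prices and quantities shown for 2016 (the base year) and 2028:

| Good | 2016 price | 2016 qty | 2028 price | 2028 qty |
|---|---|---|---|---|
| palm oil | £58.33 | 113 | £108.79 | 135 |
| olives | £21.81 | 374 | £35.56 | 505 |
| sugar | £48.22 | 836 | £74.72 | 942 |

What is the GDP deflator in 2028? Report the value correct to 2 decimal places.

Nominal GDP 2028 = 108.79·135 + 35.56·505 + 74.72·942 = 103030.69.
Real GDP 2028 (at 2016 prices) = 58.33·135 + 21.81·505 + 48.22·942 = 64311.84.
Deflator = Nominal/Real × 100 = 103030.69/64311.84 × 100 = 160.205.

160.20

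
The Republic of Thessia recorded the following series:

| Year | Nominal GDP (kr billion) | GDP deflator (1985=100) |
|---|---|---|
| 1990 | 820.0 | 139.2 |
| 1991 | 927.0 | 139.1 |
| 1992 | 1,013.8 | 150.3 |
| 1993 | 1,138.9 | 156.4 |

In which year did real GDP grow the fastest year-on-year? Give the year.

1991: real = 927.0/1.391 = 666.43; growth vs 1990 (589.08) = 13.13%.
1992: real = 1013.8/1.503 = 674.52; growth vs 1991 (666.43) = 1.21%.
1993: real = 1138.9/1.564 = 728.20; growth vs 1992 (674.52) = 7.96%.

1991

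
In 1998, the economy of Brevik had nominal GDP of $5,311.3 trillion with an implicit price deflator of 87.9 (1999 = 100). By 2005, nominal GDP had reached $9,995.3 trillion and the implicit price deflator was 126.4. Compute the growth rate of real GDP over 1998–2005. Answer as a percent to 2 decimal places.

Deflate each year: 1998 → 5311.3/0.879 = 6042.43; 2005 → 9995.3/1.264 = 7907.67.
So real GDP changed by 7907.67/6042.43 − 1 = 0.3087, i.e. 30.87%.

30.87%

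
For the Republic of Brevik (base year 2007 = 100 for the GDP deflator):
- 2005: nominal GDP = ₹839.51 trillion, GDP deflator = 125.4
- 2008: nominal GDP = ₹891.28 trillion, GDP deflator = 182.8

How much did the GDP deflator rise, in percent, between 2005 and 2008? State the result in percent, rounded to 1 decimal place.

45.8%

Price-level change = 182.8 / 125.4 − 1 = 0.4577.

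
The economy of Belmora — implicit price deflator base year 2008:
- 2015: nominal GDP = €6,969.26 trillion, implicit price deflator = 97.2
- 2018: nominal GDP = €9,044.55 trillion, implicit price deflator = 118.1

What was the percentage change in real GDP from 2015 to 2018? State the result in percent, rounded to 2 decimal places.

Deflate each year: 2015 → 6969.26/0.972 = 7170.02; 2018 → 9044.55/1.181 = 7658.38.
So real GDP changed by 7658.38/7170.02 − 1 = 0.0681, i.e. 6.81%.

6.81%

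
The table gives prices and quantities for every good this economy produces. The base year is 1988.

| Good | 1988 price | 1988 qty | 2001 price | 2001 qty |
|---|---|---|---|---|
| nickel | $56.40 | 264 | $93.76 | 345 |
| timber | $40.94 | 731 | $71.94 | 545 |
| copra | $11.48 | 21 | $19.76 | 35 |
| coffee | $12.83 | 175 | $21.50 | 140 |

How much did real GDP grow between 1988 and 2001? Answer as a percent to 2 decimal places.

Real GDP 1988 = Nominal GDP 1988 = 56.40·264 + 40.94·731 + 11.48·21 + 12.83·175 = 47303.07.
Real GDP 2001 (at 1988 prices) = 56.40·345 + 40.94·545 + 11.48·35 + 12.83·140 = 43968.30.
Real growth = 43968.30/47303.07 − 1 = -0.0705.

-7.05%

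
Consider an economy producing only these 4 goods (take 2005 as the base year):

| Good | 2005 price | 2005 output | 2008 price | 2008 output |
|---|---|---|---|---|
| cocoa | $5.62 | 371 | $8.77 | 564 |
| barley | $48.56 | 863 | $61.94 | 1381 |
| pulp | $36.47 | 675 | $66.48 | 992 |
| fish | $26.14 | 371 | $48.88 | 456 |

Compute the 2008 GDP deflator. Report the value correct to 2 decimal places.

151.04

Nominal GDP 2008 = 8.77·564 + 61.94·1381 + 66.48·992 + 48.88·456 = 178722.86.
Real GDP 2008 (at 2005 prices) = 5.62·564 + 48.56·1381 + 36.47·992 + 26.14·456 = 118329.12.
Deflator = Nominal/Real × 100 = 178722.86/118329.12 × 100 = 151.039.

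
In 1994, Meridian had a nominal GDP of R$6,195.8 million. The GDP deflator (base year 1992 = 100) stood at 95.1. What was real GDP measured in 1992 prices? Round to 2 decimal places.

Real GDP = Nominal / (GDP deflator/100) = 6195.8 / 0.951 = 6515.04.

R$6,515.04 million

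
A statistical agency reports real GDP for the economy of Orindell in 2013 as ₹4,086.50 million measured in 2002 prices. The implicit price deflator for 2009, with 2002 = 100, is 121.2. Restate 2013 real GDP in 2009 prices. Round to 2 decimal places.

Real GDP in 2009 prices = Real GDP in 2002 prices × (P_2009/P_2002) = 4086.50 × 1.212 = 4952.84.

₹4,952.84 million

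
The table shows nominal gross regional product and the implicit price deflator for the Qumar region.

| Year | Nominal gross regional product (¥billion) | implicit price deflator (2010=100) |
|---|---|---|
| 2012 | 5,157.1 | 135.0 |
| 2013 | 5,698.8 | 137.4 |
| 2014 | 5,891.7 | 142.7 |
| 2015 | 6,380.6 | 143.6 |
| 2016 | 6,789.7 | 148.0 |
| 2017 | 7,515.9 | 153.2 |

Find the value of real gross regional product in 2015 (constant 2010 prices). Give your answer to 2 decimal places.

Real gross regional product 2015 = 6380.6 / 1.436 = 4443.31.

¥4,443.31 billion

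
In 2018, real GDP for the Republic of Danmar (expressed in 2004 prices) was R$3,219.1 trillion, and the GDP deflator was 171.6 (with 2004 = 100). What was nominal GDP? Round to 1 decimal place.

R$5,524.0 trillion

Nominal GDP = Real × (GDP deflator/100) = 3219.1 × 1.716 = 5523.98.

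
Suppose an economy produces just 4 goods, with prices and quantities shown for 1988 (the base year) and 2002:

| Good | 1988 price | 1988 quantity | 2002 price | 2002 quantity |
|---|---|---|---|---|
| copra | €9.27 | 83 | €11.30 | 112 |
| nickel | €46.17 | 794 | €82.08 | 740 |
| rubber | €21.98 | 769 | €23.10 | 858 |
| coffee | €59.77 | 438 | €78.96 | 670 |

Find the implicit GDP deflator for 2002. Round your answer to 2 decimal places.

Nominal GDP 2002 = 11.30·112 + 82.08·740 + 23.10·858 + 78.96·670 = 134727.80.
Real GDP 2002 (at 1988 prices) = 9.27·112 + 46.17·740 + 21.98·858 + 59.77·670 = 94108.78.
Deflator = Nominal/Real × 100 = 134727.80/94108.78 × 100 = 143.162.

143.16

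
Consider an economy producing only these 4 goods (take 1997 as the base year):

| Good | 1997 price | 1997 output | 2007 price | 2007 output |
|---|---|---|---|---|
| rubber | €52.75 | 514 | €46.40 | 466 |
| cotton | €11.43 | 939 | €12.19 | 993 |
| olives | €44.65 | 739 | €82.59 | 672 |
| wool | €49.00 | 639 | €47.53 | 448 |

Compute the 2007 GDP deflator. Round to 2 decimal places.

125.75

Nominal GDP 2007 = 46.40·466 + 12.19·993 + 82.59·672 + 47.53·448 = 110520.99.
Real GDP 2007 (at 1997 prices) = 52.75·466 + 11.43·993 + 44.65·672 + 49.00·448 = 87888.29.
Deflator = Nominal/Real × 100 = 110520.99/87888.29 × 100 = 125.752.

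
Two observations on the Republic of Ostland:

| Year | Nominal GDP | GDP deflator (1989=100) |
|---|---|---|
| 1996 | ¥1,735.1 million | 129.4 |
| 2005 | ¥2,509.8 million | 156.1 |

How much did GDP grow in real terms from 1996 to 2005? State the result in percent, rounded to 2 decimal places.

Real GDP 1996 = 1735.1 / 1.294 = 1340.88.
Real GDP 2005 = 2509.8 / 1.561 = 1607.82.
Real growth = 1607.82 / 1340.88 − 1 = 0.1991.

19.91%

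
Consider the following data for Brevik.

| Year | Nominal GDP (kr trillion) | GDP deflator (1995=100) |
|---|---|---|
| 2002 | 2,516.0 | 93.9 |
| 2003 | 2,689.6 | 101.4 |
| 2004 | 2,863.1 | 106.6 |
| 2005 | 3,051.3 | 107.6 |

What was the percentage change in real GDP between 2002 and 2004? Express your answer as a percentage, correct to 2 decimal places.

0.24%

Real GDP 2002 = 2516.0/0.939 = 2679.45.
Real GDP 2004 = 2863.1/1.066 = 2685.83.
Change = 2685.83/2679.45 − 1 = 0.0024.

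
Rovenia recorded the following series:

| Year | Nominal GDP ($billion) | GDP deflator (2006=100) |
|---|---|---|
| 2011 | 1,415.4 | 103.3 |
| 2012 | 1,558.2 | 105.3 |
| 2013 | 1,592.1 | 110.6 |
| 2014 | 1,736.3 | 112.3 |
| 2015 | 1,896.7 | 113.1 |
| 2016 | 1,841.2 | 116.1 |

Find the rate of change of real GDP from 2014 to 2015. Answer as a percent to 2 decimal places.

Real GDP 2014 = 1736.3/1.123 = 1546.13.
Real GDP 2015 = 1896.7/1.131 = 1677.01.
Change = 1677.01/1546.13 − 1 = 0.0847.

8.47%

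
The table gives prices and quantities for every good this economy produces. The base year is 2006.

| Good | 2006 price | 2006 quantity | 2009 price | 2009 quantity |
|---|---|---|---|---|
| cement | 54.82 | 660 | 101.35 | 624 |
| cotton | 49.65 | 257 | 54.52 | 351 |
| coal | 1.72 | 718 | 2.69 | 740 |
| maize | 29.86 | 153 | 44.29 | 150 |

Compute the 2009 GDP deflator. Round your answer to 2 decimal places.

158.60

Nominal GDP 2009 = 101.35·624 + 54.52·351 + 2.69·740 + 44.29·150 = 91013.02.
Real GDP 2009 (at 2006 prices) = 54.82·624 + 49.65·351 + 1.72·740 + 29.86·150 = 57386.63.
Deflator = Nominal/Real × 100 = 91013.02/57386.63 × 100 = 158.596.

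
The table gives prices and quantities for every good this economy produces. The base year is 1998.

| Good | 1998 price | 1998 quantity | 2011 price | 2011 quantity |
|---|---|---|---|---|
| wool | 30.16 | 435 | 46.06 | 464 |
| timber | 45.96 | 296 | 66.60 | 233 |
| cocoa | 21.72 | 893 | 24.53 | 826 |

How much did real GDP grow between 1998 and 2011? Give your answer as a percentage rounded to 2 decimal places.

Real GDP 1998 = Nominal GDP 1998 = 30.16·435 + 45.96·296 + 21.72·893 = 46119.72.
Real GDP 2011 (at 1998 prices) = 30.16·464 + 45.96·233 + 21.72·826 = 42643.64.
Real growth = 42643.64/46119.72 − 1 = -0.0754.

-7.54%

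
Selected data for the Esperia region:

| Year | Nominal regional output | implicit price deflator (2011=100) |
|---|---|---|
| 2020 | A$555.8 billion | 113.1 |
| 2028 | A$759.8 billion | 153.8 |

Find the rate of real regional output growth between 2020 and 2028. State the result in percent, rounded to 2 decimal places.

0.53%

Deflate each year: 2020 → 555.8/1.131 = 491.42; 2028 → 759.8/1.538 = 494.02.
So real regional output changed by 494.02/491.42 − 1 = 0.0053, i.e. 0.53%.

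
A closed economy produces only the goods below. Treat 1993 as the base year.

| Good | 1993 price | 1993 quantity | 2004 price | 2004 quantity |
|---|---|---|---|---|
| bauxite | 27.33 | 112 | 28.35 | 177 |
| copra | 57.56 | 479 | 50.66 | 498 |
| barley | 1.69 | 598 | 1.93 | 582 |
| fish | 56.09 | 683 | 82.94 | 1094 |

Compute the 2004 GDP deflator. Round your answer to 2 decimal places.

127.40

Nominal GDP 2004 = 28.35·177 + 50.66·498 + 1.93·582 + 82.94·1094 = 122106.25.
Real GDP 2004 (at 1993 prices) = 27.33·177 + 57.56·498 + 1.69·582 + 56.09·1094 = 95848.33.
Deflator = Nominal/Real × 100 = 122106.25/95848.33 × 100 = 127.395.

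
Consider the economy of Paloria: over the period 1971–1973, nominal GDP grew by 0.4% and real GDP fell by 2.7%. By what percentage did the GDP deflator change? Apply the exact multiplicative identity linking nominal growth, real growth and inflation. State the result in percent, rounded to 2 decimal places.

3.19%

(1 + g_nom) = (1 + g_real)(1 + π), so π = 1.0040 / 0.9730 − 1 = 0.03186.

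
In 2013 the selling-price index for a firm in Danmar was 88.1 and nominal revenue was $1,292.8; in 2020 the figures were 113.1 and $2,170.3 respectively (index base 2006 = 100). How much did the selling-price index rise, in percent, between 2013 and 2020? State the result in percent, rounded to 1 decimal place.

28.4%

Price-level change = 113.1 / 88.1 − 1 = 0.2838.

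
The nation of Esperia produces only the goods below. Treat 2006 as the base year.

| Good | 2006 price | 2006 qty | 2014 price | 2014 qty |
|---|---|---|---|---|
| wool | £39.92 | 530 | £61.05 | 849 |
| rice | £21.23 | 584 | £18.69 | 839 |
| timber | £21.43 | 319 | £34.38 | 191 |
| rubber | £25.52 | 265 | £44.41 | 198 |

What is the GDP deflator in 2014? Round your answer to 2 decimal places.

Nominal GDP 2014 = 61.05·849 + 18.69·839 + 34.38·191 + 44.41·198 = 82872.12.
Real GDP 2014 (at 2006 prices) = 39.92·849 + 21.23·839 + 21.43·191 + 25.52·198 = 60850.14.
Deflator = Nominal/Real × 100 = 82872.12/60850.14 × 100 = 136.191.

136.19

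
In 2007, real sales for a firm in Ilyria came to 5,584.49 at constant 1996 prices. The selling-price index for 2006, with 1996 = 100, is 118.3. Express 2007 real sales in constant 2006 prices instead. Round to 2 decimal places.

6,606.45

Real sales in 2006 prices = Real sales in 1996 prices × (P_2006/P_1996) = 5584.49 × 1.183 = 6606.45.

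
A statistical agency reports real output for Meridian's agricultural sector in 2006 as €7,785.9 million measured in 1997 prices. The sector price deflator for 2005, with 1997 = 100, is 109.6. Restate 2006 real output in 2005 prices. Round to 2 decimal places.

Real output in 2005 prices = Real output in 1997 prices × (P_2005/P_1997) = 7785.9 × 1.096 = 8533.35.

€8,533.35 million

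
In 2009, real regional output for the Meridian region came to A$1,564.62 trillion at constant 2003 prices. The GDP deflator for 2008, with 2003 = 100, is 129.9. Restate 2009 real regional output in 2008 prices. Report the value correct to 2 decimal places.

A$2,032.44 trillion

Real regional output in 2008 prices = Real regional output in 2003 prices × (P_2008/P_2003) = 1564.62 × 1.299 = 2032.44.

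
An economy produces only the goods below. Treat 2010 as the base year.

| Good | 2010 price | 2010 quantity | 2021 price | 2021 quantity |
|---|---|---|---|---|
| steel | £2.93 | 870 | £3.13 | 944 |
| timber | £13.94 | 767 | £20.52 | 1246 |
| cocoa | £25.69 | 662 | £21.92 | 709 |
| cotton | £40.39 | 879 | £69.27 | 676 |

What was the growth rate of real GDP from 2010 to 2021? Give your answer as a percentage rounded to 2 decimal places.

Real GDP 2010 = Nominal GDP 2010 = 2.93·870 + 13.94·767 + 25.69·662 + 40.39·879 = 65750.67.
Real GDP 2021 (at 2010 prices) = 2.93·944 + 13.94·1246 + 25.69·709 + 40.39·676 = 65653.01.
Real growth = 65653.01/65750.67 − 1 = -0.0015.

-0.15%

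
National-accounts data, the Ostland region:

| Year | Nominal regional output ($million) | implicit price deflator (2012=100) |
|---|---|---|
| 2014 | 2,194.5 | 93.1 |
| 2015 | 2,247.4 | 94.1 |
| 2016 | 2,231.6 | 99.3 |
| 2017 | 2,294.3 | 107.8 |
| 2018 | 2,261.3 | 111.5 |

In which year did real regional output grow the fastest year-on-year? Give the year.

2015

2015: real = 2247.4/0.941 = 2388.31; growth vs 2014 (2357.14) = 1.32%.
2016: real = 2231.6/0.993 = 2247.33; growth vs 2015 (2388.31) = -5.90%.
2017: real = 2294.3/1.078 = 2128.29; growth vs 2016 (2247.33) = -5.30%.
2018: real = 2261.3/1.115 = 2028.07; growth vs 2017 (2128.29) = -4.71%.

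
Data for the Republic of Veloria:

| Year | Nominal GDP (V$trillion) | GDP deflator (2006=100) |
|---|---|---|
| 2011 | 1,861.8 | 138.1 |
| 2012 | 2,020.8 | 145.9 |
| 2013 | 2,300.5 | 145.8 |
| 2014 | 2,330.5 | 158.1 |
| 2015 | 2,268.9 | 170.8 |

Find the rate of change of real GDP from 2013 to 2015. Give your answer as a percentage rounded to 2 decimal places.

-15.81%

Real GDP 2013 = 2300.5/1.458 = 1577.85.
Real GDP 2015 = 2268.9/1.708 = 1328.40.
Change = 1328.40/1577.85 − 1 = -0.1581.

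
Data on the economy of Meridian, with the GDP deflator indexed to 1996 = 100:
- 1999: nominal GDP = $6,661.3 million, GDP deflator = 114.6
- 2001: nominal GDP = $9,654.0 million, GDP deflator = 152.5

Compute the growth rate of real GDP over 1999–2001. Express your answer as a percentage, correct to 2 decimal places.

Real GDP 1999 = 6661.3 / 1.146 = 5812.65.
Real GDP 2001 = 9654.0 / 1.525 = 6330.49.
Real growth = 6330.49 / 5812.65 − 1 = 0.0891.

8.91%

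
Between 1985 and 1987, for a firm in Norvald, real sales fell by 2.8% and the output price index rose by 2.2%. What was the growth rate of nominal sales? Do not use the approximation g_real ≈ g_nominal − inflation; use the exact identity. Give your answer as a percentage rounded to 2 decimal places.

-0.66%

(1 + g_nom) = (1 + g_real)(1 + π) = 0.9720 × 1.0220 = 0.99338.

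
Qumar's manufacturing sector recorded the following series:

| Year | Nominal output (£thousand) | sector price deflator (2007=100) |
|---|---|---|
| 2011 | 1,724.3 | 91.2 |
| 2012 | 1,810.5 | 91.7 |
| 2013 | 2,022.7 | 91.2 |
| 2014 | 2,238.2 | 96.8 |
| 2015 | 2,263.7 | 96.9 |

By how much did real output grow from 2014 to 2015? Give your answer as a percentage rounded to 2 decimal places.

1.03%

Real output 2014 = 2238.2/0.968 = 2312.19.
Real output 2015 = 2263.7/0.969 = 2336.12.
Change = 2336.12/2312.19 − 1 = 0.0103.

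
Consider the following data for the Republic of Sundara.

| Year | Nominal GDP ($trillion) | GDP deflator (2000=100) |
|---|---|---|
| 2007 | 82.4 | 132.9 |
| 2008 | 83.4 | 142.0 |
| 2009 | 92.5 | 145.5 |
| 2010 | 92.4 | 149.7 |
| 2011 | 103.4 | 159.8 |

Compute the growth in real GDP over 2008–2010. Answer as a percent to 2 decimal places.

5.09%

Real GDP 2008 = 83.4/1.420 = 58.73.
Real GDP 2010 = 92.4/1.497 = 61.72.
Change = 61.72/58.73 − 1 = 0.0509.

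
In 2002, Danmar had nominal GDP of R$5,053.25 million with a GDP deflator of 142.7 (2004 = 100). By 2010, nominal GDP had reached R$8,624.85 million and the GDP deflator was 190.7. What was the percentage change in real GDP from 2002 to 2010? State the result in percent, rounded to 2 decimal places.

27.72%

Deflate each year: 2002 → 5053.25/1.427 = 3541.17; 2010 → 8624.85/1.907 = 4522.73.
So real GDP changed by 4522.73/3541.17 − 1 = 0.2772, i.e. 27.72%.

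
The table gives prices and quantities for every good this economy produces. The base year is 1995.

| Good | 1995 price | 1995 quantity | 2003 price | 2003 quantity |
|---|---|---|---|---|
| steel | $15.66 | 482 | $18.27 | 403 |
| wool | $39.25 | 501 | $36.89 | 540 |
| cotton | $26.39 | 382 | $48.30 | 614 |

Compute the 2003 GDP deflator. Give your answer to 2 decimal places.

Nominal GDP 2003 = 18.27·403 + 36.89·540 + 48.30·614 = 56939.61.
Real GDP 2003 (at 1995 prices) = 15.66·403 + 39.25·540 + 26.39·614 = 43709.44.
Deflator = Nominal/Real × 100 = 56939.61/43709.44 × 100 = 130.268.

130.27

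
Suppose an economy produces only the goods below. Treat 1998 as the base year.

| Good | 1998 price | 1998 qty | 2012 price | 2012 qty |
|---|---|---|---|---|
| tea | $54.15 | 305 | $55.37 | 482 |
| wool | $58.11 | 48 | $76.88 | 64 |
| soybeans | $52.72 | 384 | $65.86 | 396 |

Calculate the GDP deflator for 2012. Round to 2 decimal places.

Nominal GDP 2012 = 55.37·482 + 76.88·64 + 65.86·396 = 57689.22.
Real GDP 2012 (at 1998 prices) = 54.15·482 + 58.11·64 + 52.72·396 = 50696.46.
Deflator = Nominal/Real × 100 = 57689.22/50696.46 × 100 = 113.793.

113.79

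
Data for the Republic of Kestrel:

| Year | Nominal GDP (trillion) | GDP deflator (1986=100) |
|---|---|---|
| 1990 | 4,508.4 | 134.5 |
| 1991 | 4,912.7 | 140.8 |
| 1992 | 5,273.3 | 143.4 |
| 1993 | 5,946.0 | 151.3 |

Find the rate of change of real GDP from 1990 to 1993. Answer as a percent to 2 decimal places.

Real GDP 1990 = 4508.4/1.345 = 3351.97.
Real GDP 1993 = 5946.0/1.513 = 3929.94.
Change = 3929.94/3351.97 − 1 = 0.1724.

17.24%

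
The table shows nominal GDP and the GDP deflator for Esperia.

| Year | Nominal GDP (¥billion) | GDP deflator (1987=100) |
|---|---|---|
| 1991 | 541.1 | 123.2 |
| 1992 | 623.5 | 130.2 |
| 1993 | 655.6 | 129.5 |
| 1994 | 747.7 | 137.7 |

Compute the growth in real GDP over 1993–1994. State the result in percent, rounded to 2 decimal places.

Real GDP 1993 = 655.6/1.295 = 506.25.
Real GDP 1994 = 747.7/1.377 = 542.99.
Change = 542.99/506.25 − 1 = 0.0726.

7.26%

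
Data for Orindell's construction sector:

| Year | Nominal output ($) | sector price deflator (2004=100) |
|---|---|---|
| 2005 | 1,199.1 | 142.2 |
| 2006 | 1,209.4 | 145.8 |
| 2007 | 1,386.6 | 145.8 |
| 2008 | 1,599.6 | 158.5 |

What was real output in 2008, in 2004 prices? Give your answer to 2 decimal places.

Real output 2008 = 1599.6 / 1.585 = 1009.21.

$1,009.21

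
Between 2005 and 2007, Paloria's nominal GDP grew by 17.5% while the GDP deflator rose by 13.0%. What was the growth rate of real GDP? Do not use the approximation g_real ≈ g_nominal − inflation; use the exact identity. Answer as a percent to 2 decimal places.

(1 + g_nom) = (1 + g_real)(1 + π), so g_real = 1.1750 / 1.1300 − 1 = 0.03982.

3.98%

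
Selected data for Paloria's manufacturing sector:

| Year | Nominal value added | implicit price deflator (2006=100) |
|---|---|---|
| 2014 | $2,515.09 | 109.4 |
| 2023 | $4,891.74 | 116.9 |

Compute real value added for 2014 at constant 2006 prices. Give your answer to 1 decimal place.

Real value added = Nominal / (implicit price deflator/100) = 2515.09 / 1.094 = 2298.99.

$2,299.0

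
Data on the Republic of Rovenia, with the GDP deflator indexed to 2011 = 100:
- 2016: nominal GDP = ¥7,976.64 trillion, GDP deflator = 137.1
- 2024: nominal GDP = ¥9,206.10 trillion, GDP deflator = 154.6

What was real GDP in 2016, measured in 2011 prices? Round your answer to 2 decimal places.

¥5,818.12 trillion

Real GDP = Nominal / (GDP deflator/100) = 7976.64 / 1.371 = 5818.12.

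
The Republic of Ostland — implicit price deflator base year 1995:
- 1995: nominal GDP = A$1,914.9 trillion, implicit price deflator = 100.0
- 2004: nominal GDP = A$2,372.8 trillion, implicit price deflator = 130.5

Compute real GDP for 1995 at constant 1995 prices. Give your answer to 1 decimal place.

Real GDP = Nominal / (implicit price deflator/100) = 1914.9 / 1.000 = 1914.90.

A$1,914.9 trillion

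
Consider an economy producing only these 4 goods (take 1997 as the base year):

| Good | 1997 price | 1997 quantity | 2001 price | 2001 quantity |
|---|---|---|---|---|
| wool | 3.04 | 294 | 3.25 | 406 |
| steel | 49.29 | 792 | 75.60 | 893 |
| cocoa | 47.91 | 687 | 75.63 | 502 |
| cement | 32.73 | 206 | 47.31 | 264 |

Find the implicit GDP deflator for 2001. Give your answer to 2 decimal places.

153.05

Nominal GDP 2001 = 3.25·406 + 75.60·893 + 75.63·502 + 47.31·264 = 119286.40.
Real GDP 2001 (at 1997 prices) = 3.04·406 + 49.29·893 + 47.91·502 + 32.73·264 = 77941.75.
Deflator = Nominal/Real × 100 = 119286.40/77941.75 × 100 = 153.046.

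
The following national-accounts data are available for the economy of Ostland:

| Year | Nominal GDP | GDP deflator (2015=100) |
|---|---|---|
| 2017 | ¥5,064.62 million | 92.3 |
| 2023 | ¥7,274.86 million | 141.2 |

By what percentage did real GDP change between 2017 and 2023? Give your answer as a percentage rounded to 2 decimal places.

-6.10%

Real GDP 2017 = 5064.62 / 0.923 = 5487.13.
Real GDP 2023 = 7274.86 / 1.412 = 5152.17.
Real growth = 5152.17 / 5487.13 − 1 = -0.0610.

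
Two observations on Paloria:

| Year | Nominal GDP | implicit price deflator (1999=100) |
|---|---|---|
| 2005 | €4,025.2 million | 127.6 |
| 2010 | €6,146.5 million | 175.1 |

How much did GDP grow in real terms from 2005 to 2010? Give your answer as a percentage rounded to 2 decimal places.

Deflate each year: 2005 → 4025.2/1.276 = 3154.55; 2010 → 6146.5/1.751 = 3510.28.
So real GDP changed by 3510.28/3154.55 − 1 = 0.1128, i.e. 11.28%.

11.28%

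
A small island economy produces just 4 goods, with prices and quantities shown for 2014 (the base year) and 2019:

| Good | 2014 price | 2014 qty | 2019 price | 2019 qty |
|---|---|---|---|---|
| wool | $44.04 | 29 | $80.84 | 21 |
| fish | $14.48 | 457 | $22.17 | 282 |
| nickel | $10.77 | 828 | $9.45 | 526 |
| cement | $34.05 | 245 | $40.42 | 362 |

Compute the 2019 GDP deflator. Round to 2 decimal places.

Nominal GDP 2019 = 80.84·21 + 22.17·282 + 9.45·526 + 40.42·362 = 27552.32.
Real GDP 2019 (at 2014 prices) = 44.04·21 + 14.48·282 + 10.77·526 + 34.05·362 = 22999.32.
Deflator = Nominal/Real × 100 = 27552.32/22999.32 × 100 = 119.796.

119.80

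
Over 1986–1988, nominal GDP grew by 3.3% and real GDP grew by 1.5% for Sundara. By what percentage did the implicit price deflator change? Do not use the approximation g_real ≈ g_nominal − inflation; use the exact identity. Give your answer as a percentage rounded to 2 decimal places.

(1 + g_nom) = (1 + g_real)(1 + π), so π = 1.0330 / 1.0150 − 1 = 0.01773.

1.77%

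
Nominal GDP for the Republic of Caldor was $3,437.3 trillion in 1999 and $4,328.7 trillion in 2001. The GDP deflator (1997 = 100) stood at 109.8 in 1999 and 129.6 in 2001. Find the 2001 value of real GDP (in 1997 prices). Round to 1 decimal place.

$3,340.0 trillion

Real GDP = Nominal / (GDP deflator/100) = 4328.7 / 1.296 = 3340.05.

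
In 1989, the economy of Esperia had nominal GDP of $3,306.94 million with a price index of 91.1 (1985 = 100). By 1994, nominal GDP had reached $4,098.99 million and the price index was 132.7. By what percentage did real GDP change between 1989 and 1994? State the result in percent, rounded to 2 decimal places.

-14.91%

Deflate each year: 1989 → 3306.94/0.911 = 3630.01; 1994 → 4098.99/1.327 = 3088.91.
So real GDP changed by 3088.91/3630.01 − 1 = -0.1491, i.e. -14.91%.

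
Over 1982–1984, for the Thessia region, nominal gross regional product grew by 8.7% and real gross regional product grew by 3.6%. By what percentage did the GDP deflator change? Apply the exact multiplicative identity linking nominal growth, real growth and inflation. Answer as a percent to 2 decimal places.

(1 + g_nom) = (1 + g_real)(1 + π), so π = 1.0870 / 1.0360 − 1 = 0.04923.

4.92%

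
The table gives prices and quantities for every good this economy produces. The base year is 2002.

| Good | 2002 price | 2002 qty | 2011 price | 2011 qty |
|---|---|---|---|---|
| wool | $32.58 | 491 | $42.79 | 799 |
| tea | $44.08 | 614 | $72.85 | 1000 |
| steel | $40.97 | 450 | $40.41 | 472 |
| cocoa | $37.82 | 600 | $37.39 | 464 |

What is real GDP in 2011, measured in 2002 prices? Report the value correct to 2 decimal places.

Real GDP 2011 = Σ (p_2002 × q_2011) = 32.58·799 + 44.08·1000 + 40.97·472 + 37.82·464 = 106997.74.

$106997.74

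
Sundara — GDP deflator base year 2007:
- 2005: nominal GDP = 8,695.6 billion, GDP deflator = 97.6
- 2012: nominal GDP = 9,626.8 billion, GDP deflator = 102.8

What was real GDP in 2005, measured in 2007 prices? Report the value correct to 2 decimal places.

Real GDP = Nominal / (GDP deflator/100) = 8695.6 / 0.976 = 8909.43.

8,909.43 billion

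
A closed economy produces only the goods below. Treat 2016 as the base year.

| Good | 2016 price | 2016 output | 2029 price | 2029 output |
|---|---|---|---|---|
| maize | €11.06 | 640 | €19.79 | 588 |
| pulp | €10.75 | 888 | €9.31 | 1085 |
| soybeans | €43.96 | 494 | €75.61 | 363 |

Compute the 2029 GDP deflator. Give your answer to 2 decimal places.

Nominal GDP 2029 = 19.79·588 + 9.31·1085 + 75.61·363 = 49184.30.
Real GDP 2029 (at 2016 prices) = 11.06·588 + 10.75·1085 + 43.96·363 = 34124.51.
Deflator = Nominal/Real × 100 = 49184.30/34124.51 × 100 = 144.132.

144.13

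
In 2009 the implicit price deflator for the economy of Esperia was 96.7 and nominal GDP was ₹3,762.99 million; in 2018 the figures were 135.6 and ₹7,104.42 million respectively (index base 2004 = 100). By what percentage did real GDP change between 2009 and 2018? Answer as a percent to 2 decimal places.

34.64%

Deflate each year: 2009 → 3762.99/0.967 = 3891.41; 2018 → 7104.42/1.356 = 5239.25.
So real GDP changed by 5239.25/3891.41 − 1 = 0.3464, i.e. 34.64%.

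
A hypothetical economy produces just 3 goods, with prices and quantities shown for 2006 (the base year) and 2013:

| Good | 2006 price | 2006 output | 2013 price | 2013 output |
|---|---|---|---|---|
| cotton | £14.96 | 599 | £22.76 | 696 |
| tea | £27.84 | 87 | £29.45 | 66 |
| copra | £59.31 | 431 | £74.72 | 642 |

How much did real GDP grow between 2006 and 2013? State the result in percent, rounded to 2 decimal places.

Real GDP 2006 = Nominal GDP 2006 = 14.96·599 + 27.84·87 + 59.31·431 = 36945.73.
Real GDP 2013 (at 2006 prices) = 14.96·696 + 27.84·66 + 59.31·642 = 50326.62.
Real growth = 50326.62/36945.73 − 1 = 0.3622.

36.22%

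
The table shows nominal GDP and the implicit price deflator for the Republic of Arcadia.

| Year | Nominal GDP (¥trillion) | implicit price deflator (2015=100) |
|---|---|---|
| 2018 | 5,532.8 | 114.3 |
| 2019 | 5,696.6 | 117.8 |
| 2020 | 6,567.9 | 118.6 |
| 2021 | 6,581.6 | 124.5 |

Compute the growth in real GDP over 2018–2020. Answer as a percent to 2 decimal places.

14.40%

Real GDP 2018 = 5532.8/1.143 = 4840.59.
Real GDP 2020 = 6567.9/1.186 = 5537.86.
Change = 5537.86/4840.59 − 1 = 0.1440.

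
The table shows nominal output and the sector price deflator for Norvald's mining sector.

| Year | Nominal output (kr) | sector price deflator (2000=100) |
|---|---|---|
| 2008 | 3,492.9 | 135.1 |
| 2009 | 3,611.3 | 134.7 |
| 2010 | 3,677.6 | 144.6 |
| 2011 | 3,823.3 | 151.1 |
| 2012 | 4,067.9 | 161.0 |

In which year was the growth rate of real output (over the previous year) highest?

2009: real = 3611.3/1.347 = 2680.99; growth vs 2008 (2585.42) = 3.70%.
2010: real = 3677.6/1.446 = 2543.29; growth vs 2009 (2680.99) = -5.14%.
2011: real = 3823.3/1.511 = 2530.31; growth vs 2010 (2543.29) = -0.51%.
2012: real = 4067.9/1.610 = 2526.65; growth vs 2011 (2530.31) = -0.14%.

2009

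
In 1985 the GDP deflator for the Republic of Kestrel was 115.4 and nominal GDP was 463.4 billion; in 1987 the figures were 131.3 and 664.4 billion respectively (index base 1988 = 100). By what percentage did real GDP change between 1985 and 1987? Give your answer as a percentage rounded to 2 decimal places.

Real GDP 1985 = 463.4 / 1.154 = 401.56.
Real GDP 1987 = 664.4 / 1.313 = 506.02.
Real growth = 506.02 / 401.56 − 1 = 0.2601.

26.01%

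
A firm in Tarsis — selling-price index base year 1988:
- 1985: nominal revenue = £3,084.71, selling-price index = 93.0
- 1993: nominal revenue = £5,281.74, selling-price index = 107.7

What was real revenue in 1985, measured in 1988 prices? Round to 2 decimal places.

£3,316.89

Real revenue = Nominal / (selling-price index/100) = 3084.71 / 0.930 = 3316.89.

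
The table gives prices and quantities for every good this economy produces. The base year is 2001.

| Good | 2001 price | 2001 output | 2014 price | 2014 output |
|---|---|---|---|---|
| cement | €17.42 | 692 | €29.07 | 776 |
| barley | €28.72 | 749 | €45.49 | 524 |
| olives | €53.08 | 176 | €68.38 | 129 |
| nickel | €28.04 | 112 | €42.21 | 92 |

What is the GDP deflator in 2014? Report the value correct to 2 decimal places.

155.55

Nominal GDP 2014 = 29.07·776 + 45.49·524 + 68.38·129 + 42.21·92 = 59099.42.
Real GDP 2014 (at 2001 prices) = 17.42·776 + 28.72·524 + 53.08·129 + 28.04·92 = 37994.20.
Deflator = Nominal/Real × 100 = 59099.42/37994.20 × 100 = 155.549.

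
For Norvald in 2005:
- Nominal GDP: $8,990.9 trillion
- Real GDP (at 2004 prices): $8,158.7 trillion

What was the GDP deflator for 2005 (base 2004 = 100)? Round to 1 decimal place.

GDP deflator = (Nominal / Real) × 100 = 8990.9 / 8158.7 × 100 = 110.20.

110.2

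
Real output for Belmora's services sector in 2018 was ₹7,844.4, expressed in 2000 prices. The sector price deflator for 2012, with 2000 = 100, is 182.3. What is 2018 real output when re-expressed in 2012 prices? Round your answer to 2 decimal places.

₹14,300.34

Real output in 2012 prices = Real output in 2000 prices × (P_2012/P_2000) = 7844.4 × 1.823 = 14300.34.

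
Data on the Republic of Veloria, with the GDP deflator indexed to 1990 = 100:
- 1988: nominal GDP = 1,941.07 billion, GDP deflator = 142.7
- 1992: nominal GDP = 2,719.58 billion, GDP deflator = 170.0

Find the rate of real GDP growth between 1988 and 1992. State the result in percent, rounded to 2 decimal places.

17.61%

Real GDP 1988 = 1941.07 / 1.427 = 1360.25.
Real GDP 1992 = 2719.58 / 1.700 = 1599.75.
Real growth = 1599.75 / 1360.25 − 1 = 0.1761.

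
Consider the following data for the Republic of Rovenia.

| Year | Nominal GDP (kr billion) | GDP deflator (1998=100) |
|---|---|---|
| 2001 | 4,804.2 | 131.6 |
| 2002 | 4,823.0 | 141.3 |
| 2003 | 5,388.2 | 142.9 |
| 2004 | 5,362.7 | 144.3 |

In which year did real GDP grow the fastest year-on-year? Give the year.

2003

2002: real = 4823.0/1.413 = 3413.31; growth vs 2001 (3650.61) = -6.50%.
2003: real = 5388.2/1.429 = 3770.61; growth vs 2002 (3413.31) = 10.47%.
2004: real = 5362.7/1.443 = 3716.35; growth vs 2003 (3770.61) = -1.44%.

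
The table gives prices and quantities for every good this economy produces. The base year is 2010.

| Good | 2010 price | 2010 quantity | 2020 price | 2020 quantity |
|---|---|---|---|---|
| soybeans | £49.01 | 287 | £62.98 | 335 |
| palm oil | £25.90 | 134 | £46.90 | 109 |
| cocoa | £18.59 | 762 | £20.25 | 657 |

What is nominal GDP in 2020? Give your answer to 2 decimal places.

£39514.65

Nominal GDP 2020 = Σ (p_2020 × q_2020) = 62.98·335 + 46.90·109 + 20.25·657 = 39514.65.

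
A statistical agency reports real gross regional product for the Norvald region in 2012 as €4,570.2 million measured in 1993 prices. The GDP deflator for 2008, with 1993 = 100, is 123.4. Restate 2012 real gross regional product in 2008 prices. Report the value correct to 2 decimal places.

Real gross regional product in 2008 prices = Real gross regional product in 1993 prices × (P_2008/P_1993) = 4570.2 × 1.234 = 5639.63.

€5,639.63 million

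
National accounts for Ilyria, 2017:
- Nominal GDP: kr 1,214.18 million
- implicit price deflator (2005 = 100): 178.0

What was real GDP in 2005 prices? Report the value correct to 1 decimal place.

Real GDP = Nominal / (implicit price deflator/100) = 1214.18 / 1.780 = 682.12.

kr 682.1 million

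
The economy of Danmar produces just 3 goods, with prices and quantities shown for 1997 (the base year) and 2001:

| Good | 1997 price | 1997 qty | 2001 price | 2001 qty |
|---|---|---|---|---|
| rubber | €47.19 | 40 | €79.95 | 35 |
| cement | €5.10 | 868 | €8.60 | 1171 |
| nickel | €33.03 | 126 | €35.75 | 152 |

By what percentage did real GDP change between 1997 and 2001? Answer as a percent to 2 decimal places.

Real GDP 1997 = Nominal GDP 1997 = 47.19·40 + 5.10·868 + 33.03·126 = 10476.18.
Real GDP 2001 (at 1997 prices) = 47.19·35 + 5.10·1171 + 33.03·152 = 12644.31.
Real growth = 12644.31/10476.18 − 1 = 0.2070.

20.70%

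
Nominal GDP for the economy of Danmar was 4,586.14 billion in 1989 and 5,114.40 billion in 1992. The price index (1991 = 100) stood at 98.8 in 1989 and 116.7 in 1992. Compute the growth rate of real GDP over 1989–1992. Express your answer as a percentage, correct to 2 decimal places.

-5.59%

Real GDP 1989 = 4586.14 / 0.988 = 4641.84.
Real GDP 1992 = 5114.40 / 1.167 = 4382.52.
Real growth = 4382.52 / 4641.84 − 1 = -0.0559.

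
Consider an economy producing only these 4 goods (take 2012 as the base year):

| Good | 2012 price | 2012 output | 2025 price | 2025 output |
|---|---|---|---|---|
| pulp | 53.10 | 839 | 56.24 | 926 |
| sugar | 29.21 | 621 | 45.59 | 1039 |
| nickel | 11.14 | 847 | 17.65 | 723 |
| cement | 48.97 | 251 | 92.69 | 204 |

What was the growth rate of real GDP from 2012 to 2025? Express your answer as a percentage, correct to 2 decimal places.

Real GDP 2012 = Nominal GDP 2012 = 53.10·839 + 29.21·621 + 11.14·847 + 48.97·251 = 84417.36.
Real GDP 2025 (at 2012 prices) = 53.10·926 + 29.21·1039 + 11.14·723 + 48.97·204 = 97563.89.
Real growth = 97563.89/84417.36 − 1 = 0.1557.

15.57%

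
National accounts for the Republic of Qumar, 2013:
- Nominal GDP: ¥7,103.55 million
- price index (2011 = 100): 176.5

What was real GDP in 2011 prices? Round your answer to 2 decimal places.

Real GDP = Nominal / (price index/100) = 7103.55 / 1.765 = 4024.67.

¥4,024.67 million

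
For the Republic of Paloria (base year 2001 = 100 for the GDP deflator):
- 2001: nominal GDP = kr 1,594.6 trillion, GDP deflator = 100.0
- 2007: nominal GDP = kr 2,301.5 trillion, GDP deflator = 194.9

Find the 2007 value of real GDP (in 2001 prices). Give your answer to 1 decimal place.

kr 1,180.9 trillion

Real GDP = Nominal / (GDP deflator/100) = 2301.5 / 1.949 = 1180.86.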